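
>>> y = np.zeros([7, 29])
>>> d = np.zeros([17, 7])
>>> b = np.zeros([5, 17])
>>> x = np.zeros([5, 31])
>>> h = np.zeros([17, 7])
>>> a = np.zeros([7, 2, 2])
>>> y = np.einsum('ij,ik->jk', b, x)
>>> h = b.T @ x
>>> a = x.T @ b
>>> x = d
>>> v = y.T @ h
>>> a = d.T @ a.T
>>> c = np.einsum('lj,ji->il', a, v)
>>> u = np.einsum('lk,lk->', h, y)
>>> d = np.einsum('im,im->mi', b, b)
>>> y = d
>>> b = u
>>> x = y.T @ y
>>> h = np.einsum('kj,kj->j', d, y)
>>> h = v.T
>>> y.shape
(17, 5)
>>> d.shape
(17, 5)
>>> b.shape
()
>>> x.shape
(5, 5)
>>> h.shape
(31, 31)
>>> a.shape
(7, 31)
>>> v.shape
(31, 31)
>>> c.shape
(31, 7)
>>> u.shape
()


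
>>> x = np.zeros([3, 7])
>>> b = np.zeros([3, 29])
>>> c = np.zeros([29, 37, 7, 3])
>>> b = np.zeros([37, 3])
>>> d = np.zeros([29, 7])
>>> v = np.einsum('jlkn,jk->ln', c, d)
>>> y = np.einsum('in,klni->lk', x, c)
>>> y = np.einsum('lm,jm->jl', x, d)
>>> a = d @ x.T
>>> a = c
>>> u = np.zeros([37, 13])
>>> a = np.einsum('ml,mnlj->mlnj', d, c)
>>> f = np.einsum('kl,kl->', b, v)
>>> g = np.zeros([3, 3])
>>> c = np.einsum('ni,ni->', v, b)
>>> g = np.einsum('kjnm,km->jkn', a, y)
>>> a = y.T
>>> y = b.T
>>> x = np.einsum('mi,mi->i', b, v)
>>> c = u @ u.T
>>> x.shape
(3,)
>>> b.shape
(37, 3)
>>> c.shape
(37, 37)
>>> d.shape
(29, 7)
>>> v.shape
(37, 3)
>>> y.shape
(3, 37)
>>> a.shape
(3, 29)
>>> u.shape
(37, 13)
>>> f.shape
()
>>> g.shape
(7, 29, 37)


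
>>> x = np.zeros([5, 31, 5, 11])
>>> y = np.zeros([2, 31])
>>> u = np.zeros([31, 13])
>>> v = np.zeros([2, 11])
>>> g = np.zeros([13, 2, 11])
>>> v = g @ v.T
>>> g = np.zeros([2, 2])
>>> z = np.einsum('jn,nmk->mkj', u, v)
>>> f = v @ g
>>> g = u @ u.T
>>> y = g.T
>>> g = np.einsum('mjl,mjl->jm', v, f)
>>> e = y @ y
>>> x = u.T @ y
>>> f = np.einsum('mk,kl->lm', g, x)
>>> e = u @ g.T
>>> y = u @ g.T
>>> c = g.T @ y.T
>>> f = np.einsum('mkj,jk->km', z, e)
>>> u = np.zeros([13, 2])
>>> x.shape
(13, 31)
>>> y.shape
(31, 2)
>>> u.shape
(13, 2)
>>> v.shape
(13, 2, 2)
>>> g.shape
(2, 13)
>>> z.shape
(2, 2, 31)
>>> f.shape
(2, 2)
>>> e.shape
(31, 2)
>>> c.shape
(13, 31)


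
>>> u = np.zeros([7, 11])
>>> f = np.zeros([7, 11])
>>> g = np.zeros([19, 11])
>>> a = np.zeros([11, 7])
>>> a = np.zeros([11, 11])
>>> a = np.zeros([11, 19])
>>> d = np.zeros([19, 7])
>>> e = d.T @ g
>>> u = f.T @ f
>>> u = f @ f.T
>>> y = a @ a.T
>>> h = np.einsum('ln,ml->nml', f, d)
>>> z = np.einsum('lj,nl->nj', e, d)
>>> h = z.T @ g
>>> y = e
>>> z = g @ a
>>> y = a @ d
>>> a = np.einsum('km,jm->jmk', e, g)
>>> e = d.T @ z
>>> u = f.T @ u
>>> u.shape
(11, 7)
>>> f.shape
(7, 11)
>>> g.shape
(19, 11)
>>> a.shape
(19, 11, 7)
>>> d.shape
(19, 7)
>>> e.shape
(7, 19)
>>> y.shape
(11, 7)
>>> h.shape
(11, 11)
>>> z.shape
(19, 19)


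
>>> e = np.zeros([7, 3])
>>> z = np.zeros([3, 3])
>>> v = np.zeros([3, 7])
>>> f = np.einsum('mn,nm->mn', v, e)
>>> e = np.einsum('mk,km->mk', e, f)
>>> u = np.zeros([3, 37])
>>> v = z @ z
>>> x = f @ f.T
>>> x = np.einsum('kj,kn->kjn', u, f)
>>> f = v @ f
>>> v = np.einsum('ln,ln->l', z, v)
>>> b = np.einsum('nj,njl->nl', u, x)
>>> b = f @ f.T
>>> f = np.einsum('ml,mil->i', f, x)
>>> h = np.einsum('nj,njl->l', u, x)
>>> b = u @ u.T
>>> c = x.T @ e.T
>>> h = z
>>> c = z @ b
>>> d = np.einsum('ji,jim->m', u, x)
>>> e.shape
(7, 3)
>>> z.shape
(3, 3)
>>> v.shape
(3,)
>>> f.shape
(37,)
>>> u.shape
(3, 37)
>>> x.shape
(3, 37, 7)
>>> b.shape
(3, 3)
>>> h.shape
(3, 3)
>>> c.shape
(3, 3)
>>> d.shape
(7,)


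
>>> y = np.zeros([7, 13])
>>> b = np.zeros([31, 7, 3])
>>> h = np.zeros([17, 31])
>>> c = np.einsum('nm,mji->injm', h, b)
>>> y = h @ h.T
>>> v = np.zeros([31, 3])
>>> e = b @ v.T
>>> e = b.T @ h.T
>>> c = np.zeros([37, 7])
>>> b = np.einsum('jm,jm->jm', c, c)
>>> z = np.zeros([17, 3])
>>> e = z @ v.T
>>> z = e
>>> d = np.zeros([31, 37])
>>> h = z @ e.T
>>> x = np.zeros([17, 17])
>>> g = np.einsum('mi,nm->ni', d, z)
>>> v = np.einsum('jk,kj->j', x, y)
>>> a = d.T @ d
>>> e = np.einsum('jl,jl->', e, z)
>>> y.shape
(17, 17)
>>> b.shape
(37, 7)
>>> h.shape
(17, 17)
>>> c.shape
(37, 7)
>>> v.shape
(17,)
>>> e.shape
()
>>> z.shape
(17, 31)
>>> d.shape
(31, 37)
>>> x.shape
(17, 17)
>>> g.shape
(17, 37)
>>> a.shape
(37, 37)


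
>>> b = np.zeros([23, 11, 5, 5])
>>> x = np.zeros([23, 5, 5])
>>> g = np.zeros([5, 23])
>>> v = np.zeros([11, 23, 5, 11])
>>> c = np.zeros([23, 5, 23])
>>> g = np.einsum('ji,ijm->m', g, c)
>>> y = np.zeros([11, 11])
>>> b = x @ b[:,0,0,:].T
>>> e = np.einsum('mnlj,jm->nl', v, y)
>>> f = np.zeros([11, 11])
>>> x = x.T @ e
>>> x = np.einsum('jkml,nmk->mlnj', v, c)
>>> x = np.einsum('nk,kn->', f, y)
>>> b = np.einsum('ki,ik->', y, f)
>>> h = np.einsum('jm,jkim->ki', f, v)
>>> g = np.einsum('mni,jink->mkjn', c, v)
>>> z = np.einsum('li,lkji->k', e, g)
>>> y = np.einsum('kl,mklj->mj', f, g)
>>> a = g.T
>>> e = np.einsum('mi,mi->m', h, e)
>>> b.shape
()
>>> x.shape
()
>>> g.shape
(23, 11, 11, 5)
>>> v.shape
(11, 23, 5, 11)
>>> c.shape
(23, 5, 23)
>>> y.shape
(23, 5)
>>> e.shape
(23,)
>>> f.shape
(11, 11)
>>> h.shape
(23, 5)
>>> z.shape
(11,)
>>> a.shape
(5, 11, 11, 23)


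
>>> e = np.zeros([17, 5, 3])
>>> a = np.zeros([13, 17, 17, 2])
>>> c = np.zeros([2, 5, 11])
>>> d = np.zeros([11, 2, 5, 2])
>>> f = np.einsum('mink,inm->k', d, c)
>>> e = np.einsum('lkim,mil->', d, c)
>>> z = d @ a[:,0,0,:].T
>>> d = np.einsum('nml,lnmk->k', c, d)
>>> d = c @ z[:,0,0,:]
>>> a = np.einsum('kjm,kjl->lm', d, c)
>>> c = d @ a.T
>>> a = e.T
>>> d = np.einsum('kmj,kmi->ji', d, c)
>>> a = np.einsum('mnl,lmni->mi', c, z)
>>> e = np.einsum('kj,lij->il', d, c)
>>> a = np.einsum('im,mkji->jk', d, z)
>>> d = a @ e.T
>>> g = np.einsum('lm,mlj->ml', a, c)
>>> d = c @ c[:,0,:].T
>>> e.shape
(5, 2)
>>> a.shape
(5, 2)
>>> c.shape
(2, 5, 11)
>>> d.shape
(2, 5, 2)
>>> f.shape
(2,)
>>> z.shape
(11, 2, 5, 13)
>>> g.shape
(2, 5)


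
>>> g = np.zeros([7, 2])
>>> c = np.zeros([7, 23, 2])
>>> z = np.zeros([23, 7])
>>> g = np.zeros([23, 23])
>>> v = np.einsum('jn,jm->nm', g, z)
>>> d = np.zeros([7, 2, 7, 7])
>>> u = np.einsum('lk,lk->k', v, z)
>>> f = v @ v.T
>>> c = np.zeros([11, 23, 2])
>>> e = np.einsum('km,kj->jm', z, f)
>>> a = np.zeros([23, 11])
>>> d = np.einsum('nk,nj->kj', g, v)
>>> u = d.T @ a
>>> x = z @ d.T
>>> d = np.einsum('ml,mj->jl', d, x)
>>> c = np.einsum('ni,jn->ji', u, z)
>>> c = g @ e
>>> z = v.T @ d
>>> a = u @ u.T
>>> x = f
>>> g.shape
(23, 23)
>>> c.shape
(23, 7)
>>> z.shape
(7, 7)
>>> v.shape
(23, 7)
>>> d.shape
(23, 7)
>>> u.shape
(7, 11)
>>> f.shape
(23, 23)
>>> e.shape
(23, 7)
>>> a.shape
(7, 7)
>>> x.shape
(23, 23)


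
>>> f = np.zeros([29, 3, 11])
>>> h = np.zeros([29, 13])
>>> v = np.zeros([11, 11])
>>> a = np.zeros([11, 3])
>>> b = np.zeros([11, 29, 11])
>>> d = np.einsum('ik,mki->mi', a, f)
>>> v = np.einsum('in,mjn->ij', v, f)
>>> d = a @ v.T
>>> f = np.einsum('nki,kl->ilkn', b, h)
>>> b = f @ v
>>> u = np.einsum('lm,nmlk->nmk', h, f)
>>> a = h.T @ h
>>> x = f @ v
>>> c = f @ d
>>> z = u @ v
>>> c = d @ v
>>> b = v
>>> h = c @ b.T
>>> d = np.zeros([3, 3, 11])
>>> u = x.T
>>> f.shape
(11, 13, 29, 11)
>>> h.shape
(11, 11)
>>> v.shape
(11, 3)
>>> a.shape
(13, 13)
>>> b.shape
(11, 3)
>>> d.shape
(3, 3, 11)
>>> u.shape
(3, 29, 13, 11)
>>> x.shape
(11, 13, 29, 3)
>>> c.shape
(11, 3)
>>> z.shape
(11, 13, 3)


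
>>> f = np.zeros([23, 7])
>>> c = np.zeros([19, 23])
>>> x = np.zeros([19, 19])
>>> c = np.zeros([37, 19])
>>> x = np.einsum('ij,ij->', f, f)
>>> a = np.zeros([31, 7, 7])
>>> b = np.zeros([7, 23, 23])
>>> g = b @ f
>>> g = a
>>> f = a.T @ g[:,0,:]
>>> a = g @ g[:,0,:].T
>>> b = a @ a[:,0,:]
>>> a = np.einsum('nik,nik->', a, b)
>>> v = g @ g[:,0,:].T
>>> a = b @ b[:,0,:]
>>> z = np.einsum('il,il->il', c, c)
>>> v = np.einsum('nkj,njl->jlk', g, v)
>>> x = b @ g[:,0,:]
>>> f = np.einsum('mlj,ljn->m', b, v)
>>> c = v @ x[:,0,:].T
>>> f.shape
(31,)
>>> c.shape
(7, 31, 31)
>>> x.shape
(31, 7, 7)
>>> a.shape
(31, 7, 31)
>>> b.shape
(31, 7, 31)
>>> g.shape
(31, 7, 7)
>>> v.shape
(7, 31, 7)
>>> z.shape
(37, 19)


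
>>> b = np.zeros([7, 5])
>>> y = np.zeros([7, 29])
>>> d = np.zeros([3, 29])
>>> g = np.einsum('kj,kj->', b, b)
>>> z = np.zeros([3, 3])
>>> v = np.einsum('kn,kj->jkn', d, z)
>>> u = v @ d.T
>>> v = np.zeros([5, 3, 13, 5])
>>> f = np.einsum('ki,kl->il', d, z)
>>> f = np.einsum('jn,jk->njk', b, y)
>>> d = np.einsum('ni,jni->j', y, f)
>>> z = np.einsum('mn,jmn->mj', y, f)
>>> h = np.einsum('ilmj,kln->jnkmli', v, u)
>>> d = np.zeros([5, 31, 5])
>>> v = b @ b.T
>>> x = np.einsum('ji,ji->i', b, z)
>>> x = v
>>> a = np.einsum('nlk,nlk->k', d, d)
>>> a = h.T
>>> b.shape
(7, 5)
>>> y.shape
(7, 29)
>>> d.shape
(5, 31, 5)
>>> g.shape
()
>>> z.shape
(7, 5)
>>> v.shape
(7, 7)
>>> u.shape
(3, 3, 3)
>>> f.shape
(5, 7, 29)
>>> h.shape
(5, 3, 3, 13, 3, 5)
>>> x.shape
(7, 7)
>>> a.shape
(5, 3, 13, 3, 3, 5)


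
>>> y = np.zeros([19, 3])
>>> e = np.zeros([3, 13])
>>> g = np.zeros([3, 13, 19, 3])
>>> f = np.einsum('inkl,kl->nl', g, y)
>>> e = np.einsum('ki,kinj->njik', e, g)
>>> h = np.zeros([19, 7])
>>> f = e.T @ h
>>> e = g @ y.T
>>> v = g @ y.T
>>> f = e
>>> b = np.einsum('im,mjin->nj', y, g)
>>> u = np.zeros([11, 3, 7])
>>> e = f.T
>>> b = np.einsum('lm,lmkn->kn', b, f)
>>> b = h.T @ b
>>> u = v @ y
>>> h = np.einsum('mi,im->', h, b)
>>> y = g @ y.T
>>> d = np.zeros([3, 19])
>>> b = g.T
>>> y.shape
(3, 13, 19, 19)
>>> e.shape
(19, 19, 13, 3)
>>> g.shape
(3, 13, 19, 3)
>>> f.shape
(3, 13, 19, 19)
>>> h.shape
()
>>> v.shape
(3, 13, 19, 19)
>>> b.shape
(3, 19, 13, 3)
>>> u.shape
(3, 13, 19, 3)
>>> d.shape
(3, 19)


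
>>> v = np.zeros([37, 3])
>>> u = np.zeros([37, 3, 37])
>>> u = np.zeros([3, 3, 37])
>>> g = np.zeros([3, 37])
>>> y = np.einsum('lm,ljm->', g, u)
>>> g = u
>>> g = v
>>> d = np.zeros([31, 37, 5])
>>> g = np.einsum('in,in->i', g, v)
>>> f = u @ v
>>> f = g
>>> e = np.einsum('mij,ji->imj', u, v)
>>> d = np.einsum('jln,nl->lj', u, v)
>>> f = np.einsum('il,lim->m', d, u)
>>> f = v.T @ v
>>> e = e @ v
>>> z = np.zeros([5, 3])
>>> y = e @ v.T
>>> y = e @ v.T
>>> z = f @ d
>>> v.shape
(37, 3)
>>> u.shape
(3, 3, 37)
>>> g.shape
(37,)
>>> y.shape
(3, 3, 37)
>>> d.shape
(3, 3)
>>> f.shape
(3, 3)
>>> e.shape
(3, 3, 3)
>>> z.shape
(3, 3)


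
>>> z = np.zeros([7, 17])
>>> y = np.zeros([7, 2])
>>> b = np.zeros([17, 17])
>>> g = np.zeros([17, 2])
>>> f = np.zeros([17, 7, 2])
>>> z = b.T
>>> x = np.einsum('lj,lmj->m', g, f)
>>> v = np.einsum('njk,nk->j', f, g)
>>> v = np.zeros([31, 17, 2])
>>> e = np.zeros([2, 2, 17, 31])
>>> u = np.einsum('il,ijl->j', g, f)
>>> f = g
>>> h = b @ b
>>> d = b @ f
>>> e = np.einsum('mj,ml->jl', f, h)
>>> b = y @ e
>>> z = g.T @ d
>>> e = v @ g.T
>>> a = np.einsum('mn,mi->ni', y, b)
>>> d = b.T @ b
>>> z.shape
(2, 2)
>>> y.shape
(7, 2)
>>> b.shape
(7, 17)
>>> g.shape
(17, 2)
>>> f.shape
(17, 2)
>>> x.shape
(7,)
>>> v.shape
(31, 17, 2)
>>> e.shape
(31, 17, 17)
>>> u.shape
(7,)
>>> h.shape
(17, 17)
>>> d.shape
(17, 17)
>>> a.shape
(2, 17)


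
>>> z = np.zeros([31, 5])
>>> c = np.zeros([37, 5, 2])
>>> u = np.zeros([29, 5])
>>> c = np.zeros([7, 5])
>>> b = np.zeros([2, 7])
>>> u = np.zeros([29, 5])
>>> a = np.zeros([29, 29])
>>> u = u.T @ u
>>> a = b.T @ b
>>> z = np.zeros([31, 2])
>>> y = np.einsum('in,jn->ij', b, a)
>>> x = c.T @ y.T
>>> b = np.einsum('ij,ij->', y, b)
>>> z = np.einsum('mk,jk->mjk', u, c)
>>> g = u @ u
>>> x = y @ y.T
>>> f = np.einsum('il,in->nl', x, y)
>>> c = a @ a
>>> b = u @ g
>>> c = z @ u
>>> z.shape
(5, 7, 5)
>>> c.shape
(5, 7, 5)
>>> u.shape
(5, 5)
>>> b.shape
(5, 5)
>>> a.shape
(7, 7)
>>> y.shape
(2, 7)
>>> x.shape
(2, 2)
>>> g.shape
(5, 5)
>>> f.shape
(7, 2)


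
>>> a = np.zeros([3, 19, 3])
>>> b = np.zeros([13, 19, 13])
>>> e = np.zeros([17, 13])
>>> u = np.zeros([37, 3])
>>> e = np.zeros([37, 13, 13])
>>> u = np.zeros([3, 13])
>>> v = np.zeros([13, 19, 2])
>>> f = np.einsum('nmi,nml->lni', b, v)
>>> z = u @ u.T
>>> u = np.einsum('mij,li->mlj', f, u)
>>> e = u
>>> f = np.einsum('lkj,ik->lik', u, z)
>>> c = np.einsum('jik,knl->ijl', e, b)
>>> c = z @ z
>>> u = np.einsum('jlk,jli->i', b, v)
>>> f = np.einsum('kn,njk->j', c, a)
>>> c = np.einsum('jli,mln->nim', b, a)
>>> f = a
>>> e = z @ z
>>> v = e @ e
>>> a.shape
(3, 19, 3)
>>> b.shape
(13, 19, 13)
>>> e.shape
(3, 3)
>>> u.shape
(2,)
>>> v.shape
(3, 3)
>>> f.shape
(3, 19, 3)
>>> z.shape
(3, 3)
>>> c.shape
(3, 13, 3)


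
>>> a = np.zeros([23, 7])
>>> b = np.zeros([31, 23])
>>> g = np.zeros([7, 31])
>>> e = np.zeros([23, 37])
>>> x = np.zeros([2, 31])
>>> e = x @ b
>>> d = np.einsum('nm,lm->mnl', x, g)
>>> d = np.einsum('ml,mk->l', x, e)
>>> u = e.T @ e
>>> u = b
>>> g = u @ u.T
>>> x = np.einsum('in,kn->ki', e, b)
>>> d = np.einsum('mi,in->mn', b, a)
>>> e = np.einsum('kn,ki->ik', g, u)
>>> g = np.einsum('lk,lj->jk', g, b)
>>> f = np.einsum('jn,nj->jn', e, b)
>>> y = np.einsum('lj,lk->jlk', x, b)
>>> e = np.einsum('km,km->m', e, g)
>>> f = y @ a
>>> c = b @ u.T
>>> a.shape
(23, 7)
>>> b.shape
(31, 23)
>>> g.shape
(23, 31)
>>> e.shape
(31,)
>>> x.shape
(31, 2)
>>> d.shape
(31, 7)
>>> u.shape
(31, 23)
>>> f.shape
(2, 31, 7)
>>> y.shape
(2, 31, 23)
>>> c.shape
(31, 31)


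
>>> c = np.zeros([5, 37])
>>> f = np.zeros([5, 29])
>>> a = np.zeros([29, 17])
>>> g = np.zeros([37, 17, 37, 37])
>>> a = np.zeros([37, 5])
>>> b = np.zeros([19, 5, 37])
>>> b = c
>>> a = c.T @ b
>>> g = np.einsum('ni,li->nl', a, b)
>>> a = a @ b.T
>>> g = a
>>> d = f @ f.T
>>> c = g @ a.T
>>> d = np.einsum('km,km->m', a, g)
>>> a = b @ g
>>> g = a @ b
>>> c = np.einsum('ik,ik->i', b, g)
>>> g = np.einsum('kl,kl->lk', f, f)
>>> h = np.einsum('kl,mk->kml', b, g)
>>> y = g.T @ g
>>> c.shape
(5,)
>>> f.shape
(5, 29)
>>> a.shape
(5, 5)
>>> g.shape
(29, 5)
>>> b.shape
(5, 37)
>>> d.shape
(5,)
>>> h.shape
(5, 29, 37)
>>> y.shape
(5, 5)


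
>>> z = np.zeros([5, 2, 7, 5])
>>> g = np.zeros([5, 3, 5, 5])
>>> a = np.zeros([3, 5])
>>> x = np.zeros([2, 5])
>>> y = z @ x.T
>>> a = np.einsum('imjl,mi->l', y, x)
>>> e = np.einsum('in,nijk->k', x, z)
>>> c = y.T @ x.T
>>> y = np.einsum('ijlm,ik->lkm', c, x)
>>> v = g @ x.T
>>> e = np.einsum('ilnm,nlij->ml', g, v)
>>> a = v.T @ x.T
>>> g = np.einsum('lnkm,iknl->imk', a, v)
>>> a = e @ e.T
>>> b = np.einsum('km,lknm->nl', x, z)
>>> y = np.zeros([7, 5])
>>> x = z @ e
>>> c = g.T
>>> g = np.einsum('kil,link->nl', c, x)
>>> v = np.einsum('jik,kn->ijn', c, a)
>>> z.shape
(5, 2, 7, 5)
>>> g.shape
(7, 5)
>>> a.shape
(5, 5)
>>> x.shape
(5, 2, 7, 3)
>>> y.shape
(7, 5)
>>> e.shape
(5, 3)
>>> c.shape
(3, 2, 5)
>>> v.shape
(2, 3, 5)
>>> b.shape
(7, 5)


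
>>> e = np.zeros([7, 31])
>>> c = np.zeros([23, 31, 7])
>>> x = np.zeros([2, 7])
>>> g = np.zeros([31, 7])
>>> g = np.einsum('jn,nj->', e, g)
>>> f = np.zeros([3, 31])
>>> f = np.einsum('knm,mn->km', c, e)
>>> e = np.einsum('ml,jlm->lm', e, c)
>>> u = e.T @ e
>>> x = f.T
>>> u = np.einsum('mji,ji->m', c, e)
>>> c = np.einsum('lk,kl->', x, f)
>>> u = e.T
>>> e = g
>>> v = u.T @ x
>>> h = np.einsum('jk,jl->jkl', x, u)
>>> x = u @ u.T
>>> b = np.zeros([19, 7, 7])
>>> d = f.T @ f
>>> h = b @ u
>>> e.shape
()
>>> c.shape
()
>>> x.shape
(7, 7)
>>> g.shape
()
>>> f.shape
(23, 7)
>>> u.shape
(7, 31)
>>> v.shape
(31, 23)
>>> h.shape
(19, 7, 31)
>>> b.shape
(19, 7, 7)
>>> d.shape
(7, 7)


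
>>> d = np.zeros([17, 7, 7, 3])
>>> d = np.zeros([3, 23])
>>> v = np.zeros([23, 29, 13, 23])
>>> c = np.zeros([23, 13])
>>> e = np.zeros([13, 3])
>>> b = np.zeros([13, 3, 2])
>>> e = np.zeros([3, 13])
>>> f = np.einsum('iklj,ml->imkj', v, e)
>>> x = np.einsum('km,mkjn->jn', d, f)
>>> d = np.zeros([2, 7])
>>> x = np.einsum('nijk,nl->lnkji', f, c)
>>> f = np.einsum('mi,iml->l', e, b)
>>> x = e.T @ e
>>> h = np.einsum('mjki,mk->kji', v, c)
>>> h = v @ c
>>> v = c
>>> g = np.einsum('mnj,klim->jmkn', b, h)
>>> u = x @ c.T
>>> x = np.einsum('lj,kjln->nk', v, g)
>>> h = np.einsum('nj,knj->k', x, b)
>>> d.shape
(2, 7)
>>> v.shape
(23, 13)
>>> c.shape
(23, 13)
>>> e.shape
(3, 13)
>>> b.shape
(13, 3, 2)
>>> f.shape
(2,)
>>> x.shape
(3, 2)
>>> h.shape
(13,)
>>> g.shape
(2, 13, 23, 3)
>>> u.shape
(13, 23)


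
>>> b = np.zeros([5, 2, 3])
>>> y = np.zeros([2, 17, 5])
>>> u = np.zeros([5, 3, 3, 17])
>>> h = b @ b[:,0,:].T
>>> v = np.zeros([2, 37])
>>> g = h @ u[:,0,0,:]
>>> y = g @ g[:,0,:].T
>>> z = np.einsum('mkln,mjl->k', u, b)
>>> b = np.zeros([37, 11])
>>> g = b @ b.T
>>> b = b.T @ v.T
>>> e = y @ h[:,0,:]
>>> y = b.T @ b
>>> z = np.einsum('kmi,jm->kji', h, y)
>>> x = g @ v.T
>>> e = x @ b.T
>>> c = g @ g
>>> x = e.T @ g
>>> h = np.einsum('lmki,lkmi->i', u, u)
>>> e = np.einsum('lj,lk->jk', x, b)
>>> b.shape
(11, 2)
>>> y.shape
(2, 2)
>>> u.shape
(5, 3, 3, 17)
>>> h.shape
(17,)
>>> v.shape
(2, 37)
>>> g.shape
(37, 37)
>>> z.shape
(5, 2, 5)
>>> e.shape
(37, 2)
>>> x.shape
(11, 37)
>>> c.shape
(37, 37)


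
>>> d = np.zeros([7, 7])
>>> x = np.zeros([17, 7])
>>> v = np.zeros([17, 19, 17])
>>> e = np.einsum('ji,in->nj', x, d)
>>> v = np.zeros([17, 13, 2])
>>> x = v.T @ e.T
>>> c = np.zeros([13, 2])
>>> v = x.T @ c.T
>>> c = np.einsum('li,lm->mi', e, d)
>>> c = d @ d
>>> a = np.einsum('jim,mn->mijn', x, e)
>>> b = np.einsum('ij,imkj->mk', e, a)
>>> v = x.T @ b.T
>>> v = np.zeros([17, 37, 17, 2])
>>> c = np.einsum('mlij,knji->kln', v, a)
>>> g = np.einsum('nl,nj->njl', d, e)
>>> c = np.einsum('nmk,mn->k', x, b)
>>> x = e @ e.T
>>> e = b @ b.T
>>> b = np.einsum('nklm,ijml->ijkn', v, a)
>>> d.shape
(7, 7)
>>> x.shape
(7, 7)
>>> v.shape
(17, 37, 17, 2)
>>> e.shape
(13, 13)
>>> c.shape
(7,)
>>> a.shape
(7, 13, 2, 17)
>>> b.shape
(7, 13, 37, 17)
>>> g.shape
(7, 17, 7)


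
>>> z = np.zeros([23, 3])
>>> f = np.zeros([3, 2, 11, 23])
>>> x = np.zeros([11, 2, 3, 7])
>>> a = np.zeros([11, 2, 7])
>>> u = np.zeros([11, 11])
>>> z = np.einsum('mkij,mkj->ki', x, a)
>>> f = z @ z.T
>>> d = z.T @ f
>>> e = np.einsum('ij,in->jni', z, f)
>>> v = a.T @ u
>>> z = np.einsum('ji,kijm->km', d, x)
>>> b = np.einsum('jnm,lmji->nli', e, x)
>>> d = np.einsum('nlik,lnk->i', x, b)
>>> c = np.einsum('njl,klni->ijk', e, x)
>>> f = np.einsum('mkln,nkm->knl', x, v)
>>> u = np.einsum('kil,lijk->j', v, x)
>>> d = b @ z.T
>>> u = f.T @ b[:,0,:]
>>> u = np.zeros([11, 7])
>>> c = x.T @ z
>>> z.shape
(11, 7)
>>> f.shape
(2, 7, 3)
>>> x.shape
(11, 2, 3, 7)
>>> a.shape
(11, 2, 7)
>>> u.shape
(11, 7)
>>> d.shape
(2, 11, 11)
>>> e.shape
(3, 2, 2)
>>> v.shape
(7, 2, 11)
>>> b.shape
(2, 11, 7)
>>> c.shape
(7, 3, 2, 7)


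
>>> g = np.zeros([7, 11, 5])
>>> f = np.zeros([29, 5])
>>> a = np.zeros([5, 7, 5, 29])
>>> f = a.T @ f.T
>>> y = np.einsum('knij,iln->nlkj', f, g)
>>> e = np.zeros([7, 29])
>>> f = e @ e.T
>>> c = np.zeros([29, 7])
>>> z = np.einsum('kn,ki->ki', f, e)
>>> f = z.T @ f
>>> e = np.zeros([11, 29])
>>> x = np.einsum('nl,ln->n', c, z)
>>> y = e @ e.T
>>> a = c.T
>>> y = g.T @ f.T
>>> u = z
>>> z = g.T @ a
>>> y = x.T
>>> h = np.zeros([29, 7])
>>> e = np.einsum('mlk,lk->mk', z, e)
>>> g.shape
(7, 11, 5)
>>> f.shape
(29, 7)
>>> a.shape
(7, 29)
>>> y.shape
(29,)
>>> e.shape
(5, 29)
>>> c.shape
(29, 7)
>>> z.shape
(5, 11, 29)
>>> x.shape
(29,)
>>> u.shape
(7, 29)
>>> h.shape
(29, 7)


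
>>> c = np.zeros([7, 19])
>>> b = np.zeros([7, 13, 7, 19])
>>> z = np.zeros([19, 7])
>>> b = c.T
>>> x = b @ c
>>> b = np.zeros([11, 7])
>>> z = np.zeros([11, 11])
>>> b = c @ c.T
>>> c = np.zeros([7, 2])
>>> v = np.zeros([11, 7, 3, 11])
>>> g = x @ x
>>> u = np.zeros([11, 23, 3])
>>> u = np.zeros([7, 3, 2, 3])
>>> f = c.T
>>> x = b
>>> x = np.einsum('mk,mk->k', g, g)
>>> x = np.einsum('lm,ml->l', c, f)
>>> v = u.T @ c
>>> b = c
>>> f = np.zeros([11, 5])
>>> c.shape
(7, 2)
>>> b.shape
(7, 2)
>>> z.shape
(11, 11)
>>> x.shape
(7,)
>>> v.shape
(3, 2, 3, 2)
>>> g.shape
(19, 19)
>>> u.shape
(7, 3, 2, 3)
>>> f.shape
(11, 5)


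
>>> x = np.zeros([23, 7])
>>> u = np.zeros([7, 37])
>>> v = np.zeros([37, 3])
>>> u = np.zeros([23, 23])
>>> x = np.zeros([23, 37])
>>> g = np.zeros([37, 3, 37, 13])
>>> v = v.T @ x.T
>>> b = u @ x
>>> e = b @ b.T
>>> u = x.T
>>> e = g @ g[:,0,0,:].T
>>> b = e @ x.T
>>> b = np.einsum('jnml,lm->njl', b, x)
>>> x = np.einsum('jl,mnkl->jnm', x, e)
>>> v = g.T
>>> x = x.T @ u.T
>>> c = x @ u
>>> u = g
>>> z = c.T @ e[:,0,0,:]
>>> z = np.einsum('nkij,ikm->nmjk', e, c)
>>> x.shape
(37, 3, 37)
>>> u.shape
(37, 3, 37, 13)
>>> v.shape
(13, 37, 3, 37)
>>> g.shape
(37, 3, 37, 13)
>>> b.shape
(3, 37, 23)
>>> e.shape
(37, 3, 37, 37)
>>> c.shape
(37, 3, 23)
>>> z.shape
(37, 23, 37, 3)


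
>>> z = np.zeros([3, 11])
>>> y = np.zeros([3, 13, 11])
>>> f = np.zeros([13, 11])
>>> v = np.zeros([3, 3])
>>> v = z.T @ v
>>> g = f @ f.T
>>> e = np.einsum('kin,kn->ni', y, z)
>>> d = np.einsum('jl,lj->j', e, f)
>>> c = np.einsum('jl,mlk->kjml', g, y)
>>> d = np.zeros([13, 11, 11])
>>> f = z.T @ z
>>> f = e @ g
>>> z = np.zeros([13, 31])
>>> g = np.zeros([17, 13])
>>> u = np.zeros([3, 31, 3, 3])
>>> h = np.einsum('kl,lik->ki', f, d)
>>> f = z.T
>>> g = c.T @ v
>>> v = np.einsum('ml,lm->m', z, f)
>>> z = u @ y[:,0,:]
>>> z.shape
(3, 31, 3, 11)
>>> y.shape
(3, 13, 11)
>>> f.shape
(31, 13)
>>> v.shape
(13,)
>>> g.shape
(13, 3, 13, 3)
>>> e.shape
(11, 13)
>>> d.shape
(13, 11, 11)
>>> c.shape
(11, 13, 3, 13)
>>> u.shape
(3, 31, 3, 3)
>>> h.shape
(11, 11)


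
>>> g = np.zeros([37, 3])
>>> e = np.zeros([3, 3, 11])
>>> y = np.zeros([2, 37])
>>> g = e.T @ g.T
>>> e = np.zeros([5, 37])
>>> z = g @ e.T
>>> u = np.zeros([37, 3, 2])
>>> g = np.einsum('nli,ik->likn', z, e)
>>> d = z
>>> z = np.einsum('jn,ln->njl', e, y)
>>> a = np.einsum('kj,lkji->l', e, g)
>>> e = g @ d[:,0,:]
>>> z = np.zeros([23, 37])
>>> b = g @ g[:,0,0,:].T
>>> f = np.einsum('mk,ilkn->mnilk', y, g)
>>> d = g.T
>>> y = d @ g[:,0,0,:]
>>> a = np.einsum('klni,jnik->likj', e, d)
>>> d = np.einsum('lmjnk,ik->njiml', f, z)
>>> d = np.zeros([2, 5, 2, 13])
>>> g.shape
(3, 5, 37, 11)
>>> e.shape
(3, 5, 37, 5)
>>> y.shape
(11, 37, 5, 11)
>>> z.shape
(23, 37)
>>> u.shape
(37, 3, 2)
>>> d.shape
(2, 5, 2, 13)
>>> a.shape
(5, 5, 3, 11)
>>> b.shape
(3, 5, 37, 3)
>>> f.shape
(2, 11, 3, 5, 37)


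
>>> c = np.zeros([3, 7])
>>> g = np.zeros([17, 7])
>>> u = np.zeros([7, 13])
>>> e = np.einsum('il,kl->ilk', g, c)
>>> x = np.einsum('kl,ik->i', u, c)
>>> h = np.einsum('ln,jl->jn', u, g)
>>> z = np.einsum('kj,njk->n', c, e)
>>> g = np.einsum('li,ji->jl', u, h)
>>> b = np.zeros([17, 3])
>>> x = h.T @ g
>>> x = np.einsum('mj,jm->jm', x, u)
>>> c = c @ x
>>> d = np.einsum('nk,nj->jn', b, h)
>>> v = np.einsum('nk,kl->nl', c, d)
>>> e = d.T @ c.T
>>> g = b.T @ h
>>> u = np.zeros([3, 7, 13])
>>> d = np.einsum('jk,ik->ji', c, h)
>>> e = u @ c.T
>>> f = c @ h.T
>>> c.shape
(3, 13)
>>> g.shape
(3, 13)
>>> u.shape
(3, 7, 13)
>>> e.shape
(3, 7, 3)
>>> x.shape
(7, 13)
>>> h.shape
(17, 13)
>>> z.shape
(17,)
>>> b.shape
(17, 3)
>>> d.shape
(3, 17)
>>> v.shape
(3, 17)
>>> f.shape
(3, 17)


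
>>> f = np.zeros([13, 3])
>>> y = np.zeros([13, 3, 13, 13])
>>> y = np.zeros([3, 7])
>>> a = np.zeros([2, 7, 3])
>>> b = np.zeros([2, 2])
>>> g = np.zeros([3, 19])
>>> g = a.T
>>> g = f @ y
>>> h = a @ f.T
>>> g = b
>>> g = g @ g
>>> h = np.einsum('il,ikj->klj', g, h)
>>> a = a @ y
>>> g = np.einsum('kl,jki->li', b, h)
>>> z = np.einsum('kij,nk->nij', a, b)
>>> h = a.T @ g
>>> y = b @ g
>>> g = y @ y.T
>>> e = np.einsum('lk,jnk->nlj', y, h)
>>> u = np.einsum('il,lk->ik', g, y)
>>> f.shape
(13, 3)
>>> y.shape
(2, 13)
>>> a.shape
(2, 7, 7)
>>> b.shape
(2, 2)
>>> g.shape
(2, 2)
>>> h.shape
(7, 7, 13)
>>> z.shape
(2, 7, 7)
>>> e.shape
(7, 2, 7)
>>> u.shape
(2, 13)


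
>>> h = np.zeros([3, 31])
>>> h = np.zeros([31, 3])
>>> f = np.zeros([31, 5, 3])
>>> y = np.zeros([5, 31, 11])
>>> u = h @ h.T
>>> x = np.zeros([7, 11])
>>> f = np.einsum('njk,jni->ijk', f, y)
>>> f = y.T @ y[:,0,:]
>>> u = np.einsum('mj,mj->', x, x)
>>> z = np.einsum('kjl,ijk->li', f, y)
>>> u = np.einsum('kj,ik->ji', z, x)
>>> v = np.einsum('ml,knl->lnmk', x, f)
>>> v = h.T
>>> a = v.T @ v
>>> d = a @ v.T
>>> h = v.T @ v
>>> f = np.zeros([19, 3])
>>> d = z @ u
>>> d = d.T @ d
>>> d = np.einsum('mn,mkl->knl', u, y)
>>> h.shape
(31, 31)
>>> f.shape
(19, 3)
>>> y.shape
(5, 31, 11)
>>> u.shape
(5, 7)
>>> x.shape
(7, 11)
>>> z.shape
(11, 5)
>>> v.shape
(3, 31)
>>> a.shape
(31, 31)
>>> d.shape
(31, 7, 11)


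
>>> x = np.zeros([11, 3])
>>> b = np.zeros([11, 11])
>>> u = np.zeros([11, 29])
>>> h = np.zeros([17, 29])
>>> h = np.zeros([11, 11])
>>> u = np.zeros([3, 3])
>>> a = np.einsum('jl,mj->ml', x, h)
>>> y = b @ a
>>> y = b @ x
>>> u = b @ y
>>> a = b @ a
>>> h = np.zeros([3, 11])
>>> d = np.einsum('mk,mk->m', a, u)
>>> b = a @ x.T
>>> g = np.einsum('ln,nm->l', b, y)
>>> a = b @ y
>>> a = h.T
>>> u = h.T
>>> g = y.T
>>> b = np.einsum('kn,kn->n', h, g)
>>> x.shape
(11, 3)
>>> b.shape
(11,)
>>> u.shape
(11, 3)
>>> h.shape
(3, 11)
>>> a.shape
(11, 3)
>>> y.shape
(11, 3)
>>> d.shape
(11,)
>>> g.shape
(3, 11)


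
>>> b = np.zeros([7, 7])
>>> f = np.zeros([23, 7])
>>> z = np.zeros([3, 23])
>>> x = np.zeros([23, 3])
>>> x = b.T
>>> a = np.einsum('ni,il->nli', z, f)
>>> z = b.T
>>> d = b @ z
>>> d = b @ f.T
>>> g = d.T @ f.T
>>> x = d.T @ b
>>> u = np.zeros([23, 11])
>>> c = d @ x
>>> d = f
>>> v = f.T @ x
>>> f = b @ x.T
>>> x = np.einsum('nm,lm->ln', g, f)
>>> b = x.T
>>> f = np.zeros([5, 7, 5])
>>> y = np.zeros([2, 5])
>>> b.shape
(23, 7)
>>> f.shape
(5, 7, 5)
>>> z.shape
(7, 7)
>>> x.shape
(7, 23)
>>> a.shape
(3, 7, 23)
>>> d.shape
(23, 7)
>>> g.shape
(23, 23)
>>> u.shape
(23, 11)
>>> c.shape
(7, 7)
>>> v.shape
(7, 7)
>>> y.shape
(2, 5)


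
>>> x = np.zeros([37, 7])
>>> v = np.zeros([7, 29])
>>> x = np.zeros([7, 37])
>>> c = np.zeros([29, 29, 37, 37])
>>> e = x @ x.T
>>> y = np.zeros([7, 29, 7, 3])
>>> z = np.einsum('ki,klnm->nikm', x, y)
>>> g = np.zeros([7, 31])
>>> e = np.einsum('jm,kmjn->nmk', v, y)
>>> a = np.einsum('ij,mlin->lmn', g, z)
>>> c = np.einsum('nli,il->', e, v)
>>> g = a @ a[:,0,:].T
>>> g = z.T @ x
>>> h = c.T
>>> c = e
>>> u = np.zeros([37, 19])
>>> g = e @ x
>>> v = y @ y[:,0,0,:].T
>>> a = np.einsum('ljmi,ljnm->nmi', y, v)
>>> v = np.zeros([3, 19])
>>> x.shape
(7, 37)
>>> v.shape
(3, 19)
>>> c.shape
(3, 29, 7)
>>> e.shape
(3, 29, 7)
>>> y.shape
(7, 29, 7, 3)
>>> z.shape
(7, 37, 7, 3)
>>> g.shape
(3, 29, 37)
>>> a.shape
(7, 7, 3)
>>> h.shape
()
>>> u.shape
(37, 19)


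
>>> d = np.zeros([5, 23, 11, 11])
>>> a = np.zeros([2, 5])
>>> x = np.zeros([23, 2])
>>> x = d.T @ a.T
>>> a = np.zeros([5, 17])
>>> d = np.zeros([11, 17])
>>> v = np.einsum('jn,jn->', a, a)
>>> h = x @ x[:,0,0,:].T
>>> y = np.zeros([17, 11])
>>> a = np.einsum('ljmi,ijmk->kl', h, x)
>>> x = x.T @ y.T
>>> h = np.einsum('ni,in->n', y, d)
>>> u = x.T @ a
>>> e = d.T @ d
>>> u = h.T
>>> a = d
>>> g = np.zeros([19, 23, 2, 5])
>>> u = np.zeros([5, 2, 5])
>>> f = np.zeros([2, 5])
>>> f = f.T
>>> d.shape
(11, 17)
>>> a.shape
(11, 17)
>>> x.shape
(2, 23, 11, 17)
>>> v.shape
()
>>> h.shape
(17,)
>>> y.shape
(17, 11)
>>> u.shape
(5, 2, 5)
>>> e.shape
(17, 17)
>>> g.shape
(19, 23, 2, 5)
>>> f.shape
(5, 2)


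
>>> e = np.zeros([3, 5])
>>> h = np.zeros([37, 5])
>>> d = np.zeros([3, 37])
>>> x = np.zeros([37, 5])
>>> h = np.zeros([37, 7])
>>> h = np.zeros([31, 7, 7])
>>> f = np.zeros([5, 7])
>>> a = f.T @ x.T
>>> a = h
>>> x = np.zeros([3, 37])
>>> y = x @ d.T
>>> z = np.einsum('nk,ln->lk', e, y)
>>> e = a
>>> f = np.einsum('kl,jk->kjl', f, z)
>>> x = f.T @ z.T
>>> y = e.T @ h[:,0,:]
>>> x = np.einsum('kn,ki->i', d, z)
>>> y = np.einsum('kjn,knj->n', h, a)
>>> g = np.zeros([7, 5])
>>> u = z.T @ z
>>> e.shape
(31, 7, 7)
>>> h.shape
(31, 7, 7)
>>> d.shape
(3, 37)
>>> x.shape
(5,)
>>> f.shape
(5, 3, 7)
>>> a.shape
(31, 7, 7)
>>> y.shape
(7,)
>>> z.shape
(3, 5)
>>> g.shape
(7, 5)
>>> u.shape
(5, 5)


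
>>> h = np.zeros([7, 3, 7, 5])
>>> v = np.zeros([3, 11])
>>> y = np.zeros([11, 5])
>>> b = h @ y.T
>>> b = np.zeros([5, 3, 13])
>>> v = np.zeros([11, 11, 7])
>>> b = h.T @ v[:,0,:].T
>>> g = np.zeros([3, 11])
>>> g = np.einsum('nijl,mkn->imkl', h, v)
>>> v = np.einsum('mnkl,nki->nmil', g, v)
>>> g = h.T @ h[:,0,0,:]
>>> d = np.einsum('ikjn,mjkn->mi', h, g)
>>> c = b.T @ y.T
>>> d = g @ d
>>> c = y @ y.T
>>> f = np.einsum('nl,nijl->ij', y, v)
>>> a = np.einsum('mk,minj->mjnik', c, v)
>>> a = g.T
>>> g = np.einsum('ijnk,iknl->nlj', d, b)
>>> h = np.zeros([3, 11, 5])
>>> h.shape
(3, 11, 5)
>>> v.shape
(11, 3, 7, 5)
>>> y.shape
(11, 5)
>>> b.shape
(5, 7, 3, 11)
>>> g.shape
(3, 11, 7)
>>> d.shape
(5, 7, 3, 7)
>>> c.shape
(11, 11)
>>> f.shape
(3, 7)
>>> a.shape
(5, 3, 7, 5)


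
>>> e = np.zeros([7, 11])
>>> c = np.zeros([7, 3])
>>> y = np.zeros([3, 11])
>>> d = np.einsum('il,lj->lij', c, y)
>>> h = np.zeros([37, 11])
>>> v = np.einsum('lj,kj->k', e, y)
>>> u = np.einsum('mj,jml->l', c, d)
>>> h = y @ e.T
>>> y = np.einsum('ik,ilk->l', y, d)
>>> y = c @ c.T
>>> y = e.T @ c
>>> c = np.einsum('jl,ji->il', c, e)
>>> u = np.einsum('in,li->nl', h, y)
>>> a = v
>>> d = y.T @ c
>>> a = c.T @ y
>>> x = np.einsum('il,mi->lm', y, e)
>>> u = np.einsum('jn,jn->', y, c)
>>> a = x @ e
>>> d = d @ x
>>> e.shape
(7, 11)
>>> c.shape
(11, 3)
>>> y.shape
(11, 3)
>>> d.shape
(3, 7)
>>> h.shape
(3, 7)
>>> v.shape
(3,)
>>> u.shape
()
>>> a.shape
(3, 11)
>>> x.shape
(3, 7)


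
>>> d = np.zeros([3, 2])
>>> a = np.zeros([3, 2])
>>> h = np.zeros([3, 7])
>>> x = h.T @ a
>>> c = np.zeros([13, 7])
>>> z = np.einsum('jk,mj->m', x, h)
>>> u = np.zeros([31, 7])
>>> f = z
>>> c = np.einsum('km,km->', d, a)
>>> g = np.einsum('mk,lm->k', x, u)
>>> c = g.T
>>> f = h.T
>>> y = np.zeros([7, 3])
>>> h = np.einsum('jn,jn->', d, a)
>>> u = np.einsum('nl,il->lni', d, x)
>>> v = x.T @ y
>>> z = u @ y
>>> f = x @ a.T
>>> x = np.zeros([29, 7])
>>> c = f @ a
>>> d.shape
(3, 2)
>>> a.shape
(3, 2)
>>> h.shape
()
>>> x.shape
(29, 7)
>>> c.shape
(7, 2)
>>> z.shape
(2, 3, 3)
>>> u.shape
(2, 3, 7)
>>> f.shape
(7, 3)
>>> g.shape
(2,)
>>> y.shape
(7, 3)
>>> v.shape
(2, 3)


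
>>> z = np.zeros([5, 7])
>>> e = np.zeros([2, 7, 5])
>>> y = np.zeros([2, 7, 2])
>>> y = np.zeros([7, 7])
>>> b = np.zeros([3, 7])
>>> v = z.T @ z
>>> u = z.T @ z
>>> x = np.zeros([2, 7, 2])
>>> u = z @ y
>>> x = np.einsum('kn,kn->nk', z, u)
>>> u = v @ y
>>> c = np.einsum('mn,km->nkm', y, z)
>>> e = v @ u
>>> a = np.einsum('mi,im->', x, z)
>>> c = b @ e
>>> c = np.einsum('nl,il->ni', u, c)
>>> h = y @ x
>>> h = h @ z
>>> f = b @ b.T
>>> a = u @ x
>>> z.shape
(5, 7)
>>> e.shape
(7, 7)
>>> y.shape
(7, 7)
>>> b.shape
(3, 7)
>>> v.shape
(7, 7)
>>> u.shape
(7, 7)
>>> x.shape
(7, 5)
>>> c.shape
(7, 3)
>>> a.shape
(7, 5)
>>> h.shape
(7, 7)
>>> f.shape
(3, 3)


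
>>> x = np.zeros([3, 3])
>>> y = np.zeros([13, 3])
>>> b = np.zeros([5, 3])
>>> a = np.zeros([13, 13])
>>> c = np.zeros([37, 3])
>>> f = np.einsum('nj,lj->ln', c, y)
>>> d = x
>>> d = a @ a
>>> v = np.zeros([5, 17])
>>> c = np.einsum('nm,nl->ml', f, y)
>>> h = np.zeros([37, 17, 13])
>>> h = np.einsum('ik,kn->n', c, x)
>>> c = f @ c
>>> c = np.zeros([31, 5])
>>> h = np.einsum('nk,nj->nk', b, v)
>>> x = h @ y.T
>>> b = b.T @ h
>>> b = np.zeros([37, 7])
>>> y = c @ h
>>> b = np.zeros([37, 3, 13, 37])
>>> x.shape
(5, 13)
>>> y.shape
(31, 3)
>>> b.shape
(37, 3, 13, 37)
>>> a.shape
(13, 13)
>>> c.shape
(31, 5)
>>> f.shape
(13, 37)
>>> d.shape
(13, 13)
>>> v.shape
(5, 17)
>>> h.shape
(5, 3)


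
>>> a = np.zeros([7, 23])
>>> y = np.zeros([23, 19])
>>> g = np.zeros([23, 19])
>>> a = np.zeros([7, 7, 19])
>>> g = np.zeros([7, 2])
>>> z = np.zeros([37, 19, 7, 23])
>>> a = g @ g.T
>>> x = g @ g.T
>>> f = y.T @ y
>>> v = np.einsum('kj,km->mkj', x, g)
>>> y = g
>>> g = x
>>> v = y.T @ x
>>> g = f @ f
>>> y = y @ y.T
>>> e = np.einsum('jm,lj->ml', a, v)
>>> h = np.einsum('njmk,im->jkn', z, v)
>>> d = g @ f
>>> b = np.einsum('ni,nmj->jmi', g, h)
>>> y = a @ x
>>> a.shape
(7, 7)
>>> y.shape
(7, 7)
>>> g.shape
(19, 19)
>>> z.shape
(37, 19, 7, 23)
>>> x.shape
(7, 7)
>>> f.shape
(19, 19)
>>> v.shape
(2, 7)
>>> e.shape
(7, 2)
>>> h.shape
(19, 23, 37)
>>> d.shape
(19, 19)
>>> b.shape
(37, 23, 19)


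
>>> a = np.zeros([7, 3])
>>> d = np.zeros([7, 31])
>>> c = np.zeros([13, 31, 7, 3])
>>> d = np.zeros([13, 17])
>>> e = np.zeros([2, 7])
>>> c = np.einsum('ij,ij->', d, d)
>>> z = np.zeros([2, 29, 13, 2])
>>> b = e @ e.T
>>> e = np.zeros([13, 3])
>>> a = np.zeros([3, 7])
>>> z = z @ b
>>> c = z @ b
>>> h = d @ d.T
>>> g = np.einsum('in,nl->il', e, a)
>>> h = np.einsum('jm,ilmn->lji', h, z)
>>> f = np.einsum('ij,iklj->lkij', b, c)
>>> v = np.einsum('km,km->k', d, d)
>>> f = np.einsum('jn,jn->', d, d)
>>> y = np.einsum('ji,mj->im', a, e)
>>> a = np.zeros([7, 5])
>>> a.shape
(7, 5)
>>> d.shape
(13, 17)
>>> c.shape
(2, 29, 13, 2)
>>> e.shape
(13, 3)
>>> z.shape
(2, 29, 13, 2)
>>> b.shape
(2, 2)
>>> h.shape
(29, 13, 2)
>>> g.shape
(13, 7)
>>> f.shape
()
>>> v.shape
(13,)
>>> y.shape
(7, 13)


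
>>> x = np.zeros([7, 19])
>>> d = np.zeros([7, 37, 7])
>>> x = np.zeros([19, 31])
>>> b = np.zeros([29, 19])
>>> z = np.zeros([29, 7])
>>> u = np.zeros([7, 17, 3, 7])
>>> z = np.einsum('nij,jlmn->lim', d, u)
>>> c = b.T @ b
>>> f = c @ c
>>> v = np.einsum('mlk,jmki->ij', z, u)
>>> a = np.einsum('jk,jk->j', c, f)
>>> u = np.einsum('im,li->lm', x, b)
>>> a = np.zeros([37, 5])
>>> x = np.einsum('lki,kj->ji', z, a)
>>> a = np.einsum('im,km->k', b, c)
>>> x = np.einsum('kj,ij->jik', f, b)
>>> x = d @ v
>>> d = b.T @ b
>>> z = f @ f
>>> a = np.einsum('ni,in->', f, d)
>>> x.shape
(7, 37, 7)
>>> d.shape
(19, 19)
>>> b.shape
(29, 19)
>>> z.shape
(19, 19)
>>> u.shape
(29, 31)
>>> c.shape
(19, 19)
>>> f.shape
(19, 19)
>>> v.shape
(7, 7)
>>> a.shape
()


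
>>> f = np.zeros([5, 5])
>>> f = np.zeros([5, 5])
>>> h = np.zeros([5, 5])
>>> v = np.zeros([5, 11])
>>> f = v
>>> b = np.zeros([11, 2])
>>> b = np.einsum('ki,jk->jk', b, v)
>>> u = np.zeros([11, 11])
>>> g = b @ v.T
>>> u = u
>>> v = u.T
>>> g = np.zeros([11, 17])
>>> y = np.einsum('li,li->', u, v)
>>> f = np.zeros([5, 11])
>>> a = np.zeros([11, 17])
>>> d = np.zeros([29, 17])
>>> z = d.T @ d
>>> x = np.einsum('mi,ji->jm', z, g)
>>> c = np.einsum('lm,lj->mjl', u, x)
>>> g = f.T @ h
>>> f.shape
(5, 11)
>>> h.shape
(5, 5)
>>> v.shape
(11, 11)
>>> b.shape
(5, 11)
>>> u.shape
(11, 11)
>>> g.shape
(11, 5)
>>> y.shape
()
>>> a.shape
(11, 17)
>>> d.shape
(29, 17)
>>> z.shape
(17, 17)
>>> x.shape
(11, 17)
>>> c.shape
(11, 17, 11)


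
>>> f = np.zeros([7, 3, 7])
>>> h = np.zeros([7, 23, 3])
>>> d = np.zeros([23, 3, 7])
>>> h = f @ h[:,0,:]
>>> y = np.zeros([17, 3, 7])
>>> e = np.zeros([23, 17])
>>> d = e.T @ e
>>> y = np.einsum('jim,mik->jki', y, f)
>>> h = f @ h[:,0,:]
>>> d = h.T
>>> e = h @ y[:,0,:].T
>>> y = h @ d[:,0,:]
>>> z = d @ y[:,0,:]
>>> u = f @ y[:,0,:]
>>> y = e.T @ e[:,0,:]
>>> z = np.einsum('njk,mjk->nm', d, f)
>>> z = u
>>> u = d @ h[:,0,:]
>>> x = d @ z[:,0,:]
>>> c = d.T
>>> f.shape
(7, 3, 7)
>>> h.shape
(7, 3, 3)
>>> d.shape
(3, 3, 7)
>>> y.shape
(17, 3, 17)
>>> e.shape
(7, 3, 17)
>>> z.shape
(7, 3, 7)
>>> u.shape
(3, 3, 3)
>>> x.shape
(3, 3, 7)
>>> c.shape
(7, 3, 3)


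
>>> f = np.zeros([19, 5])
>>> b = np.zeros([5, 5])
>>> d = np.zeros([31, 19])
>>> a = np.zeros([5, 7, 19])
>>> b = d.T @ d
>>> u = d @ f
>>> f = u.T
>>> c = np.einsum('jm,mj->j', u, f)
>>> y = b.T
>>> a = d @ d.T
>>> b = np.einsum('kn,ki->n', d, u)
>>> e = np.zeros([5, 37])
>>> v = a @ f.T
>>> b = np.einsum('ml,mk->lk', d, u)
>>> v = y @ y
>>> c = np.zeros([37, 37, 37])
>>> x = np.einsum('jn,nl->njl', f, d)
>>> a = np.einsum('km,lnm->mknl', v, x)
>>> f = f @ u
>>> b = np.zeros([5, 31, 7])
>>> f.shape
(5, 5)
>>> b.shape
(5, 31, 7)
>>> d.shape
(31, 19)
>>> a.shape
(19, 19, 5, 31)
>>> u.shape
(31, 5)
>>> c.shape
(37, 37, 37)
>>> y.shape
(19, 19)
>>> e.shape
(5, 37)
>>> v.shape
(19, 19)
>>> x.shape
(31, 5, 19)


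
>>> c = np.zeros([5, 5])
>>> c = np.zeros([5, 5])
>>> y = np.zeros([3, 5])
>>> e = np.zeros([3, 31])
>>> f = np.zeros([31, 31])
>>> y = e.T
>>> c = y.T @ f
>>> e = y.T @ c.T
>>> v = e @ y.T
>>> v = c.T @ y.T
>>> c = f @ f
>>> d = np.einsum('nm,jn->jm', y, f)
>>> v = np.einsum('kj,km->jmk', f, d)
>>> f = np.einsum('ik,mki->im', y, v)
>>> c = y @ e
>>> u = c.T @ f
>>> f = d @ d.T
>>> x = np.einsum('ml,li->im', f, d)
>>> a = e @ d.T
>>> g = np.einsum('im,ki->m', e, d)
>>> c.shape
(31, 3)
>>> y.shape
(31, 3)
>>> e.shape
(3, 3)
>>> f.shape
(31, 31)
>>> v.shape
(31, 3, 31)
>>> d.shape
(31, 3)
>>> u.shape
(3, 31)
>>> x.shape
(3, 31)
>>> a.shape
(3, 31)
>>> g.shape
(3,)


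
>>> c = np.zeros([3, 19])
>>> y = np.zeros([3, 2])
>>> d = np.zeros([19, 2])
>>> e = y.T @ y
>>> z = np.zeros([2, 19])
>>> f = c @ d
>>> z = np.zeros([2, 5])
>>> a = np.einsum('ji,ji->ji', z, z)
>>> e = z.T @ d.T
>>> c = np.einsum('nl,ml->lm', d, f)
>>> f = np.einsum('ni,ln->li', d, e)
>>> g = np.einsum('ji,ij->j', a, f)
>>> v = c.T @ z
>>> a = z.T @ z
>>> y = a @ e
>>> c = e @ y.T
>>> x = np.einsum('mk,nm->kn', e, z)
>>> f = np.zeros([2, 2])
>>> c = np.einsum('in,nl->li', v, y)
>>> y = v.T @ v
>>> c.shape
(19, 3)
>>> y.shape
(5, 5)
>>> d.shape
(19, 2)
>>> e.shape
(5, 19)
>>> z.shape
(2, 5)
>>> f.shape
(2, 2)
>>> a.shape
(5, 5)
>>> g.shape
(2,)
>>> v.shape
(3, 5)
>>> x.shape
(19, 2)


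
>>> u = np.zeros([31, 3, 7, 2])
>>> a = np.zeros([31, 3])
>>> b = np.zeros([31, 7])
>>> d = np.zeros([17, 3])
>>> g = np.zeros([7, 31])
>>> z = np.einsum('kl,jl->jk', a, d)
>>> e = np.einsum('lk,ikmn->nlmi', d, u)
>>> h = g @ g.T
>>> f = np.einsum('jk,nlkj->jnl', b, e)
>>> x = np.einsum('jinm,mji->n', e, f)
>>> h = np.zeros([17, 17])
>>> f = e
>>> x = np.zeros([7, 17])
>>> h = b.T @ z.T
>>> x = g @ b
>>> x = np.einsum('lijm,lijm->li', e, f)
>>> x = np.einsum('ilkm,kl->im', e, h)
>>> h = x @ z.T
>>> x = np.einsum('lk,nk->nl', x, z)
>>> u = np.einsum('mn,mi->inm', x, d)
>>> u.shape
(3, 2, 17)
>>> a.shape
(31, 3)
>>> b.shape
(31, 7)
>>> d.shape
(17, 3)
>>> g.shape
(7, 31)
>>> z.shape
(17, 31)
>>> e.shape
(2, 17, 7, 31)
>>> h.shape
(2, 17)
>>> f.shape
(2, 17, 7, 31)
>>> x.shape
(17, 2)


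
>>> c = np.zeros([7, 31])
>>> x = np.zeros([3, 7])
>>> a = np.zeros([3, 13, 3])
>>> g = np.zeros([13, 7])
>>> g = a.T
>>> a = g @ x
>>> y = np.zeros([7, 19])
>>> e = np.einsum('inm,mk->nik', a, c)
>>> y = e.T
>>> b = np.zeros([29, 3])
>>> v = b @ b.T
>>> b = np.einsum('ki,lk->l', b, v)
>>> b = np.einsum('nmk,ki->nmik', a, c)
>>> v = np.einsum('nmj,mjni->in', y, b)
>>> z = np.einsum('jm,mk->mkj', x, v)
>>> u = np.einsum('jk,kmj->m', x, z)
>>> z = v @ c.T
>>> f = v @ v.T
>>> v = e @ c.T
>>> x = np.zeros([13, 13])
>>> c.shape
(7, 31)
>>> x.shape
(13, 13)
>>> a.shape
(3, 13, 7)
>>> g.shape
(3, 13, 3)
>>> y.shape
(31, 3, 13)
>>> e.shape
(13, 3, 31)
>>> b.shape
(3, 13, 31, 7)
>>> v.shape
(13, 3, 7)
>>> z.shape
(7, 7)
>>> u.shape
(31,)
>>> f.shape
(7, 7)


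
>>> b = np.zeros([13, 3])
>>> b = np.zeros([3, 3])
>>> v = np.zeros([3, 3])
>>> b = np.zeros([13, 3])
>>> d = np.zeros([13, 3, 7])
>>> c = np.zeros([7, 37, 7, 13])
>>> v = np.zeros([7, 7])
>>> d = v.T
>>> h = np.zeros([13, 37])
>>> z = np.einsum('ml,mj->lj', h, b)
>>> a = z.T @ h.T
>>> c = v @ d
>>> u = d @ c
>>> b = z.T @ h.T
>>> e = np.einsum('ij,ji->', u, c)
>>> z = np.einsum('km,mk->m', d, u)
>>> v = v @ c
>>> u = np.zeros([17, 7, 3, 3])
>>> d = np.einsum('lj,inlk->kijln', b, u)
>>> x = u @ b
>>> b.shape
(3, 13)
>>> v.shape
(7, 7)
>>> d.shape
(3, 17, 13, 3, 7)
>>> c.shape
(7, 7)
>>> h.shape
(13, 37)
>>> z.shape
(7,)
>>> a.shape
(3, 13)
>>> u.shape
(17, 7, 3, 3)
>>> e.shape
()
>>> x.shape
(17, 7, 3, 13)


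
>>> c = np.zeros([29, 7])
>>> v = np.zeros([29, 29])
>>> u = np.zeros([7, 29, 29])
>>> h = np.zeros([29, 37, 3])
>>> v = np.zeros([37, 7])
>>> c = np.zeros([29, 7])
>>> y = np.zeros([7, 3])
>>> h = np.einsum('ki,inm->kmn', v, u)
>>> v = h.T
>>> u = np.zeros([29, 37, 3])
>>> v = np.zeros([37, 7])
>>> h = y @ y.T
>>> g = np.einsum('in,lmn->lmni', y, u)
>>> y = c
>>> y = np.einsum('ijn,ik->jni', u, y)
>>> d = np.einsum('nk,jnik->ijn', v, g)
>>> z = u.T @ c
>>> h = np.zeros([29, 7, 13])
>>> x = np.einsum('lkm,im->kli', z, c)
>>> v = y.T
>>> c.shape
(29, 7)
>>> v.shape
(29, 3, 37)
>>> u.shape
(29, 37, 3)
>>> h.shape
(29, 7, 13)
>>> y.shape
(37, 3, 29)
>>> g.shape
(29, 37, 3, 7)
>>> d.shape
(3, 29, 37)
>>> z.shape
(3, 37, 7)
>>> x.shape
(37, 3, 29)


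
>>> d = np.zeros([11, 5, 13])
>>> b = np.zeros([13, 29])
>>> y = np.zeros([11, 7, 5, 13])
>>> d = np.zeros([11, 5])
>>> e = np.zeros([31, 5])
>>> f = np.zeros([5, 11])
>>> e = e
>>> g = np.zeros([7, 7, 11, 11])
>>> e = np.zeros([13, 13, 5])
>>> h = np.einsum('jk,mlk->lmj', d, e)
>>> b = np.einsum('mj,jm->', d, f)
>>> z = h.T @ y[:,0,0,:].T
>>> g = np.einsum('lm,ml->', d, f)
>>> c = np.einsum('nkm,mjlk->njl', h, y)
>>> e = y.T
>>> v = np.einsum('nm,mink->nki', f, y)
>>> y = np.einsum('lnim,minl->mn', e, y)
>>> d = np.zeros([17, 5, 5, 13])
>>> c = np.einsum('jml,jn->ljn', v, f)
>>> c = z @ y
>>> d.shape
(17, 5, 5, 13)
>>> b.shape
()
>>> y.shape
(11, 5)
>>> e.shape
(13, 5, 7, 11)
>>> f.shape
(5, 11)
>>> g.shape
()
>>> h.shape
(13, 13, 11)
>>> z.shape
(11, 13, 11)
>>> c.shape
(11, 13, 5)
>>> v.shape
(5, 13, 7)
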